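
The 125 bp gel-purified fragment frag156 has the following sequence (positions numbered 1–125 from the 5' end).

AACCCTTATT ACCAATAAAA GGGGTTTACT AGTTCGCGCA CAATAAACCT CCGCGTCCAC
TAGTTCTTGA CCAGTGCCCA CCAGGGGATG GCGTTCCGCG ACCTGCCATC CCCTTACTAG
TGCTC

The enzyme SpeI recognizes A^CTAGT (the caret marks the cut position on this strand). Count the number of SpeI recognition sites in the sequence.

3

ACTAGT occurs starting at positions 28, 59, 116.
SpeI cuts at 3 sites.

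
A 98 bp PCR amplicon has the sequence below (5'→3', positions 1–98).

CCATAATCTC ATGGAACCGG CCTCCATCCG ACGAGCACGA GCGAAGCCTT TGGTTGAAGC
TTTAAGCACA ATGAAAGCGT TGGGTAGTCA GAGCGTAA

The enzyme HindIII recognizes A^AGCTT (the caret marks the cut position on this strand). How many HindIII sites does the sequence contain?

AAGCTT occurs starting at position 57.
HindIII cuts at 1 site.

1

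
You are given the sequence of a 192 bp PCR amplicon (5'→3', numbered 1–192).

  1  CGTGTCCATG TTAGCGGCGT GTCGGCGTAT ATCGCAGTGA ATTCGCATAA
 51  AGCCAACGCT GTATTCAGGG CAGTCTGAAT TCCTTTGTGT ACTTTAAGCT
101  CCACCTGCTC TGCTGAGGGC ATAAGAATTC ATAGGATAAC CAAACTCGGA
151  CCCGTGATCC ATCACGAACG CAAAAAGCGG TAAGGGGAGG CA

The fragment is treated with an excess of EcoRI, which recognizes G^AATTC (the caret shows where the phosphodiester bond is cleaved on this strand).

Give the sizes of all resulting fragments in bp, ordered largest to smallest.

EcoRI sites (GAATTC) start at positions 39, 77, 125.
EcoRI cuts after the first base of each site, so after positions 39, 77, 125.
Linear molecule, 3 cuts → 4 fragments:
  1–39 → 39 bp
  40–77 → 38 bp
  78–125 → 48 bp
  126–192 → 67 bp
Sorted largest to smallest: 67, 48, 39, 38 bp.

67, 48, 39, 38 bp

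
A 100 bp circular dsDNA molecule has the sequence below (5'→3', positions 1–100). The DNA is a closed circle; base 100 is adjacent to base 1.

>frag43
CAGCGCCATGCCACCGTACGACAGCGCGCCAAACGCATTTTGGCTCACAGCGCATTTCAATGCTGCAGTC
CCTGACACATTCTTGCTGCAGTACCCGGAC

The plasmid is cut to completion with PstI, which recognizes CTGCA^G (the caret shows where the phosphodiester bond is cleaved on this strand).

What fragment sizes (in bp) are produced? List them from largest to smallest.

PstI sites (CTGCAG) start at positions 63, 86.
PstI cuts after base 5 of each site (before the last base), so after positions 67, 90.
Circular molecule, 2 cuts → 2 fragments:
  68–90 → 23 bp
  91–100 then 1–67 → 10 + 67 = 77 bp
Sorted largest to smallest: 77, 23 bp.

77, 23 bp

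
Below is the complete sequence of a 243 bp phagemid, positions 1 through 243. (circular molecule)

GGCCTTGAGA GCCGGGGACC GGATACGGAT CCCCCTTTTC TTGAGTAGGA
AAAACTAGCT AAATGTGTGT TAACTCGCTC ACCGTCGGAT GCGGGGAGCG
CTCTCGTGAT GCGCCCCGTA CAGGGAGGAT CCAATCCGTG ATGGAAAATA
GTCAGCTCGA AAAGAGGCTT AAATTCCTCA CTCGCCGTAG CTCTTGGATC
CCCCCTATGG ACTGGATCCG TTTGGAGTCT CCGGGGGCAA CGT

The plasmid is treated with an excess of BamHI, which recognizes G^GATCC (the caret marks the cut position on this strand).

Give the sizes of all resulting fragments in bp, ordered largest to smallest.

100, 69, 56, 18 bp

BamHI sites (GGATCC) start at positions 27, 127, 196, 214.
BamHI cuts after the first base of each site, so after positions 27, 127, 196, 214.
Circular molecule, 4 cuts → 4 fragments:
  28–127 → 100 bp
  128–196 → 69 bp
  197–214 → 18 bp
  215–243 then 1–27 → 29 + 27 = 56 bp
Sorted largest to smallest: 100, 69, 56, 18 bp.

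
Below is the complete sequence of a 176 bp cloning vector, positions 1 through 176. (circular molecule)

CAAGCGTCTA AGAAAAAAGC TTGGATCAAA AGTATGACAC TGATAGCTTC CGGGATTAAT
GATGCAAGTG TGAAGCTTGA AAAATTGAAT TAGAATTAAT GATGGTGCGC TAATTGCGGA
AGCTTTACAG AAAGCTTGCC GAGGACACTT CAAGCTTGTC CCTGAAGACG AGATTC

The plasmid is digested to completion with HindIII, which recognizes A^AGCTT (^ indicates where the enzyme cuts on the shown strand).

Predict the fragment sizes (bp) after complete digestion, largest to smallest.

HindIII sites (AAGCTT) start at positions 17, 73, 120, 132, 152.
HindIII cuts after the first base of each site, so after positions 17, 73, 120, 132, 152.
Circular molecule, 5 cuts → 5 fragments:
  18–73 → 56 bp
  74–120 → 47 bp
  121–132 → 12 bp
  133–152 → 20 bp
  153–176 then 1–17 → 24 + 17 = 41 bp
Sorted largest to smallest: 56, 47, 41, 20, 12 bp.

56, 47, 41, 20, 12 bp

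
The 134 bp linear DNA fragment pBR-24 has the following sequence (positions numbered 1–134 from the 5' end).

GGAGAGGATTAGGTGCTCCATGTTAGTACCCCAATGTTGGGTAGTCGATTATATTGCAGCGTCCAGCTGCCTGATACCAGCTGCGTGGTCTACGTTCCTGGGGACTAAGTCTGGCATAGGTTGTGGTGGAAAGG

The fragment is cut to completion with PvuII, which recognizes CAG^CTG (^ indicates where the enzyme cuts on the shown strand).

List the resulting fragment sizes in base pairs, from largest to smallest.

PvuII sites (CAGCTG) start at positions 64, 78.
PvuII cuts after base 3 of each site, so after positions 66, 80.
Linear molecule, 2 cuts → 3 fragments:
  1–66 → 66 bp
  67–80 → 14 bp
  81–134 → 54 bp
Sorted largest to smallest: 66, 54, 14 bp.

66, 54, 14 bp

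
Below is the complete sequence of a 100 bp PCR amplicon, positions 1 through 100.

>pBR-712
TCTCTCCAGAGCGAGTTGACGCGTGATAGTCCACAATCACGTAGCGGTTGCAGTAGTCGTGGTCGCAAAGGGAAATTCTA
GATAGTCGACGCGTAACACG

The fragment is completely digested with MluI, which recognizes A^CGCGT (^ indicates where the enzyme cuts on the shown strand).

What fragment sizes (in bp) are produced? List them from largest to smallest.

MluI sites (ACGCGT) start at positions 19, 89.
MluI cuts after the first base of each site, so after positions 19, 89.
Linear molecule, 2 cuts → 3 fragments:
  1–19 → 19 bp
  20–89 → 70 bp
  90–100 → 11 bp
Sorted largest to smallest: 70, 19, 11 bp.

70, 19, 11 bp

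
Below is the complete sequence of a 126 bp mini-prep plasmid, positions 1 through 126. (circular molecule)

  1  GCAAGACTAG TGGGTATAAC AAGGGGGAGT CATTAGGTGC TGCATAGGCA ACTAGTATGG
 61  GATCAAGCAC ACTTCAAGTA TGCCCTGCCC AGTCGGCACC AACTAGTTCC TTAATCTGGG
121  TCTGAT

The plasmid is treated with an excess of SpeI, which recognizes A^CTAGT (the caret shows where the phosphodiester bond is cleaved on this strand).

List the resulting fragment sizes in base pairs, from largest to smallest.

SpeI sites (ACTAGT) start at positions 6, 51, 102.
SpeI cuts after the first base of each site, so after positions 6, 51, 102.
Circular molecule, 3 cuts → 3 fragments:
  7–51 → 45 bp
  52–102 → 51 bp
  103–126 then 1–6 → 24 + 6 = 30 bp
Sorted largest to smallest: 51, 45, 30 bp.

51, 45, 30 bp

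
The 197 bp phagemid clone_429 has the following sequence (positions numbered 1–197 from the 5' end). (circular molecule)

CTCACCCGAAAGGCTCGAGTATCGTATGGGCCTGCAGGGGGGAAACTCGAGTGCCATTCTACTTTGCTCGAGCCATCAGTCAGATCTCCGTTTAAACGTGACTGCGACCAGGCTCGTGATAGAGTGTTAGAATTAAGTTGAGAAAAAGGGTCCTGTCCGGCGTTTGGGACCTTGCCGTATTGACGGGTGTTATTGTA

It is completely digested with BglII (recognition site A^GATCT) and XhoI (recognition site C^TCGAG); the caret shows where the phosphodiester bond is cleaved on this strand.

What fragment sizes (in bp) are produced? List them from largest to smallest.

129, 32, 21, 15 bp

The BglII site (AGATCT) starts at position 82.
BglII cuts after the first base of each site, so after position 82.
XhoI sites (CTCGAG) start at positions 14, 46, 67.
XhoI cuts after the first base of each site, so after positions 14, 46, 67.
Combined cut positions: 14, 46, 67, 82.
Circular molecule, 4 cuts → 4 fragments:
  15–46 → 32 bp
  47–67 → 21 bp
  68–82 → 15 bp
  83–197 then 1–14 → 115 + 14 = 129 bp
Sorted largest to smallest: 129, 32, 21, 15 bp.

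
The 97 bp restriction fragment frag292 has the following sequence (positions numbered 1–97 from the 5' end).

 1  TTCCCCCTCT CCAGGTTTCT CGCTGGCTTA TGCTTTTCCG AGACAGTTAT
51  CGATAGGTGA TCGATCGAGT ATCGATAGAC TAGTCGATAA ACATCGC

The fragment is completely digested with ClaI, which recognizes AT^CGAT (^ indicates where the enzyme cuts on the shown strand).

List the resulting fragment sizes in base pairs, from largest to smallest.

50, 25, 11, 11 bp

ClaI sites (ATCGAT) start at positions 49, 60, 71.
ClaI cuts after base 2 of each site, so after positions 50, 61, 72.
Linear molecule, 3 cuts → 4 fragments:
  1–50 → 50 bp
  51–61 → 11 bp
  62–72 → 11 bp
  73–97 → 25 bp
Sorted largest to smallest: 50, 25, 11, 11 bp.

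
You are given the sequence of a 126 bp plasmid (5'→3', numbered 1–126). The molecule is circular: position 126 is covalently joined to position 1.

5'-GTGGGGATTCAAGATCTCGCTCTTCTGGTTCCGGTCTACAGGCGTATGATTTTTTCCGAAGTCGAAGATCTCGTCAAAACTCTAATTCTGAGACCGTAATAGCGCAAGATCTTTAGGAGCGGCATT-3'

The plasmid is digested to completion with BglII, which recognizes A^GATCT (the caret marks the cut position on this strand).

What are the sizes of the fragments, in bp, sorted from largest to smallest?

54, 41, 31 bp

BglII sites (AGATCT) start at positions 12, 66, 107.
BglII cuts after the first base of each site, so after positions 12, 66, 107.
Circular molecule, 3 cuts → 3 fragments:
  13–66 → 54 bp
  67–107 → 41 bp
  108–126 then 1–12 → 19 + 12 = 31 bp
Sorted largest to smallest: 54, 41, 31 bp.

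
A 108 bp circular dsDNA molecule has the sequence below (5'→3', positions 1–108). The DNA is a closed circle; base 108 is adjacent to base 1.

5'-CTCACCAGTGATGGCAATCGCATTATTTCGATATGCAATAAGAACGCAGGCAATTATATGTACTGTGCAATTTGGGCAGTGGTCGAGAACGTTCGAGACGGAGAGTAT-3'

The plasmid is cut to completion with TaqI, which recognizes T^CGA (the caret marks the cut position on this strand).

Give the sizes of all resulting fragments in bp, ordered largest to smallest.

TaqI sites (TCGA) start at positions 28, 83, 93.
TaqI cuts after the first base of each site, so after positions 28, 83, 93.
Circular molecule, 3 cuts → 3 fragments:
  29–83 → 55 bp
  84–93 → 10 bp
  94–108 then 1–28 → 15 + 28 = 43 bp
Sorted largest to smallest: 55, 43, 10 bp.

55, 43, 10 bp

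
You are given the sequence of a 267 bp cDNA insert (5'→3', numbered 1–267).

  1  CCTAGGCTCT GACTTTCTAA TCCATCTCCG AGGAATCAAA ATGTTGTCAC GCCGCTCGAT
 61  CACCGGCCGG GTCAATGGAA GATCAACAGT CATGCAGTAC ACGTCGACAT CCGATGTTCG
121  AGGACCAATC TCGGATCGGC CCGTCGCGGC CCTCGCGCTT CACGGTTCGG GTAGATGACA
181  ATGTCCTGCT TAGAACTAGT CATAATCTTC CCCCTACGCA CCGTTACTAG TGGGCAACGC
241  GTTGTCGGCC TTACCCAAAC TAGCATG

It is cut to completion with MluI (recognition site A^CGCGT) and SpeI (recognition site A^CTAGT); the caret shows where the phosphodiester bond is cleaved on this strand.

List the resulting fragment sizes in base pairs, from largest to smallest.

195, 31, 30, 11 bp

The MluI site (ACGCGT) starts at position 237.
MluI cuts after the first base of each site, so after position 237.
SpeI sites (ACTAGT) start at positions 195, 226.
SpeI cuts after the first base of each site, so after positions 195, 226.
Combined cut positions: 195, 226, 237.
Linear molecule, 3 cuts → 4 fragments:
  1–195 → 195 bp
  196–226 → 31 bp
  227–237 → 11 bp
  238–267 → 30 bp
Sorted largest to smallest: 195, 31, 30, 11 bp.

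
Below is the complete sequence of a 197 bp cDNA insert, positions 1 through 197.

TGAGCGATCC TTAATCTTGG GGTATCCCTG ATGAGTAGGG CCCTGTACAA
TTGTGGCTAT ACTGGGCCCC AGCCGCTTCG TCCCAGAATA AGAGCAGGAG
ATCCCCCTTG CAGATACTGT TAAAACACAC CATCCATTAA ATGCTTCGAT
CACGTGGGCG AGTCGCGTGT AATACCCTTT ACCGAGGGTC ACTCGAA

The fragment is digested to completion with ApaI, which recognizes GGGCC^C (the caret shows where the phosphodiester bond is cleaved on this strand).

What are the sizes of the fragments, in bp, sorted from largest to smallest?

ApaI sites (GGGCCC) start at positions 38, 64.
ApaI cuts after base 5 of each site (before the last base), so after positions 42, 68.
Linear molecule, 2 cuts → 3 fragments:
  1–42 → 42 bp
  43–68 → 26 bp
  69–197 → 129 bp
Sorted largest to smallest: 129, 42, 26 bp.

129, 42, 26 bp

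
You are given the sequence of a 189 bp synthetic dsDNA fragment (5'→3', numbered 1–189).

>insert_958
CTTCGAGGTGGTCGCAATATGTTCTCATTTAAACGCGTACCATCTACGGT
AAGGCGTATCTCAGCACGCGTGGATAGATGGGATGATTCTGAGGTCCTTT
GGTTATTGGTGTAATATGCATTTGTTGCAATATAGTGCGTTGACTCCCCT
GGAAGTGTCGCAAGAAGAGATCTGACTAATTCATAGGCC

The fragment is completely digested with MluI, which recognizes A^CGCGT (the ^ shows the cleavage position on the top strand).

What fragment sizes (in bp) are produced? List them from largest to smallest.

MluI sites (ACGCGT) start at positions 33, 66.
MluI cuts after the first base of each site, so after positions 33, 66.
Linear molecule, 2 cuts → 3 fragments:
  1–33 → 33 bp
  34–66 → 33 bp
  67–189 → 123 bp
Sorted largest to smallest: 123, 33, 33 bp.

123, 33, 33 bp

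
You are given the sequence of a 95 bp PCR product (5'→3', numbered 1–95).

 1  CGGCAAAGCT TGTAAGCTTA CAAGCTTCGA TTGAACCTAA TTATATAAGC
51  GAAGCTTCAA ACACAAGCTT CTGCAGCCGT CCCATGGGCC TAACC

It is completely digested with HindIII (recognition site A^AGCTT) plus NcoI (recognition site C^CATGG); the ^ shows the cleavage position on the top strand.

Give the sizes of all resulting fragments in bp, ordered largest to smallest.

HindIII sites (AAGCTT) start at positions 6, 14, 22, 52, 65.
HindIII cuts after the first base of each site, so after positions 6, 14, 22, 52, 65.
The NcoI site (CCATGG) starts at position 82.
NcoI cuts after the first base of each site, so after position 82.
Combined cut positions: 6, 14, 22, 52, 65, 82.
Linear molecule, 6 cuts → 7 fragments:
  1–6 → 6 bp
  7–14 → 8 bp
  15–22 → 8 bp
  23–52 → 30 bp
  53–65 → 13 bp
  66–82 → 17 bp
  83–95 → 13 bp
Sorted largest to smallest: 30, 17, 13, 13, 8, 8, 6 bp.

30, 17, 13, 13, 8, 8, 6 bp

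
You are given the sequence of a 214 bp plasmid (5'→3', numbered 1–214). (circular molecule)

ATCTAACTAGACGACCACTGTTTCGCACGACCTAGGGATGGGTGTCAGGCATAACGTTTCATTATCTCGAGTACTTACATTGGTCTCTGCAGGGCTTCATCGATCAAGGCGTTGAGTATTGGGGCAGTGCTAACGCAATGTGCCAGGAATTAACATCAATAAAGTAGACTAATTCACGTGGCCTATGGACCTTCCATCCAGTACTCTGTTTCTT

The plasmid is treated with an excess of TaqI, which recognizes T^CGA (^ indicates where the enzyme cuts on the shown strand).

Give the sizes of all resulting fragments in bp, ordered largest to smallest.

TaqI sites (TCGA) start at positions 67, 100.
TaqI cuts after the first base of each site, so after positions 67, 100.
Circular molecule, 2 cuts → 2 fragments:
  68–100 → 33 bp
  101–214 then 1–67 → 114 + 67 = 181 bp
Sorted largest to smallest: 181, 33 bp.

181, 33 bp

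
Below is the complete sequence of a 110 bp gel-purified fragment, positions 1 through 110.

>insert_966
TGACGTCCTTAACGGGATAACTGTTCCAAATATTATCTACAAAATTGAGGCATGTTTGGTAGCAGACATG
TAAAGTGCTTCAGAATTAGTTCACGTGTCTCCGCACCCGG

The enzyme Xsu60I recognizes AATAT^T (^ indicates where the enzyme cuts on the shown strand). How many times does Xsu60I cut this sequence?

AATATT occurs starting at position 29.
Xsu60I cuts at 1 site.

1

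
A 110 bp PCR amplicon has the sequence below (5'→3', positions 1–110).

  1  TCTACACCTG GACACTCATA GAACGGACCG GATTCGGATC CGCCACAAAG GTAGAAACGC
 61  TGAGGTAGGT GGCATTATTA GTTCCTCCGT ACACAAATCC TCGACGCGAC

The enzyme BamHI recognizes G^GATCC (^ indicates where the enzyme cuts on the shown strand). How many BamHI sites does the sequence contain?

1

GGATCC occurs starting at position 36.
BamHI cuts at 1 site.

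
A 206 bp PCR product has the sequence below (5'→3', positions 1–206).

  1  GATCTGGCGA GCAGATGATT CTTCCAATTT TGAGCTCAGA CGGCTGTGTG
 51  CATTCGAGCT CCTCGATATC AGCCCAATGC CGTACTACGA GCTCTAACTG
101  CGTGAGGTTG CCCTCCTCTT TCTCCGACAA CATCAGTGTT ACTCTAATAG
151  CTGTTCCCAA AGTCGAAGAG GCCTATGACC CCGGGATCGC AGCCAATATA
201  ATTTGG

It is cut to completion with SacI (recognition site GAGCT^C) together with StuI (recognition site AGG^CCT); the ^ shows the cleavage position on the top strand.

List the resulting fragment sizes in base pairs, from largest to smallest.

SacI sites (GAGCTC) start at positions 32, 56, 89.
SacI cuts after base 5 of each site (before the last base), so after positions 36, 60, 93.
The StuI site (AGGCCT) starts at position 169.
StuI cuts after base 3 of each site, so after position 171.
Combined cut positions: 36, 60, 93, 171.
Linear molecule, 4 cuts → 5 fragments:
  1–36 → 36 bp
  37–60 → 24 bp
  61–93 → 33 bp
  94–171 → 78 bp
  172–206 → 35 bp
Sorted largest to smallest: 78, 36, 35, 33, 24 bp.

78, 36, 35, 33, 24 bp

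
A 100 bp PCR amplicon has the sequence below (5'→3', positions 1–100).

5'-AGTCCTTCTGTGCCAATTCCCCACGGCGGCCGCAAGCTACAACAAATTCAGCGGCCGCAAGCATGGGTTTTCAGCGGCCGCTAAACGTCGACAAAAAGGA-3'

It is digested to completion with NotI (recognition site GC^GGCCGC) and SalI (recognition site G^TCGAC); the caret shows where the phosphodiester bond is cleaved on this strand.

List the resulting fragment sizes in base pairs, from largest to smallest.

NotI sites (GCGGCCGC) start at positions 26, 51, 74.
NotI cuts after base 2 of each site, so after positions 27, 52, 75.
The SalI site (GTCGAC) starts at position 87.
SalI cuts after the first base of each site, so after position 87.
Combined cut positions: 27, 52, 75, 87.
Linear molecule, 4 cuts → 5 fragments:
  1–27 → 27 bp
  28–52 → 25 bp
  53–75 → 23 bp
  76–87 → 12 bp
  88–100 → 13 bp
Sorted largest to smallest: 27, 25, 23, 13, 12 bp.

27, 25, 23, 13, 12 bp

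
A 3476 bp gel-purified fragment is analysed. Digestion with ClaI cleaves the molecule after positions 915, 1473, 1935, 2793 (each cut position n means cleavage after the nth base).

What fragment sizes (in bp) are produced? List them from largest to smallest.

915, 858, 683, 558, 462 bp

Linear molecule, 4 cuts → 5 fragments:
  915 − 0 = 915 bp
  1473 − 915 = 558 bp
  1935 − 1473 = 462 bp
  2793 − 1935 = 858 bp
  3476 − 2793 = 683 bp
Sorted largest to smallest: 915, 858, 683, 558, 462 bp.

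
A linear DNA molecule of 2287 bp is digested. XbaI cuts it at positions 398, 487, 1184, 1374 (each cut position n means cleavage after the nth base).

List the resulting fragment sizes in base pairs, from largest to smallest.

Linear molecule, 4 cuts → 5 fragments:
  398 − 0 = 398 bp
  487 − 398 = 89 bp
  1184 − 487 = 697 bp
  1374 − 1184 = 190 bp
  2287 − 1374 = 913 bp
Sorted largest to smallest: 913, 697, 398, 190, 89 bp.

913, 697, 398, 190, 89 bp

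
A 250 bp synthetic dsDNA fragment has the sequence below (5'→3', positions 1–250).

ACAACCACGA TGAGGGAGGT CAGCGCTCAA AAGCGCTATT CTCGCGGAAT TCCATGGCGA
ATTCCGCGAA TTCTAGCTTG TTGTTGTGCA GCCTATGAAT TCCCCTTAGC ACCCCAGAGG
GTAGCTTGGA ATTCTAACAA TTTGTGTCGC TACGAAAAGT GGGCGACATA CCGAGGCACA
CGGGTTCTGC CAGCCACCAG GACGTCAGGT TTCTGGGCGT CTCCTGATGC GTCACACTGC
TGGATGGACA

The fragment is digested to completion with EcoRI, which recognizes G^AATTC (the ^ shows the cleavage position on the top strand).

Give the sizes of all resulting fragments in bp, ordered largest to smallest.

EcoRI sites (GAATTC) start at positions 47, 59, 68, 97, 129.
EcoRI cuts after the first base of each site, so after positions 47, 59, 68, 97, 129.
Linear molecule, 5 cuts → 6 fragments:
  1–47 → 47 bp
  48–59 → 12 bp
  60–68 → 9 bp
  69–97 → 29 bp
  98–129 → 32 bp
  130–250 → 121 bp
Sorted largest to smallest: 121, 47, 32, 29, 12, 9 bp.

121, 47, 32, 29, 12, 9 bp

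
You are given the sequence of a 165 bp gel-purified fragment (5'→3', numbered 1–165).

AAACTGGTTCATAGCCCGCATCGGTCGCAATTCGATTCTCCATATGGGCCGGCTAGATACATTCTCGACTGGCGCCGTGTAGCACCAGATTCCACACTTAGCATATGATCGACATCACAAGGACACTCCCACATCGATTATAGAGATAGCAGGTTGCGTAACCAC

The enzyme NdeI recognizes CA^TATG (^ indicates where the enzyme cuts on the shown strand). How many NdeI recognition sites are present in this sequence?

2

CATATG occurs starting at positions 41, 102.
NdeI cuts at 2 sites.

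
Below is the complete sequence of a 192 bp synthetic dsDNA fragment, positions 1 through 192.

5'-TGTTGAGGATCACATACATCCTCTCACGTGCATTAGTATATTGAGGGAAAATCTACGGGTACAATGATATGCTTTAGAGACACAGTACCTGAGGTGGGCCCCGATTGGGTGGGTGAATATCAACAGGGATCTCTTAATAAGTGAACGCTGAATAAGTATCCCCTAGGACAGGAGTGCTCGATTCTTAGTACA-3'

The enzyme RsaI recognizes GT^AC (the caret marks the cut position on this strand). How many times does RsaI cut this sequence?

GTAC occurs starting at positions 59, 85, 188.
RsaI cuts at 3 sites.

3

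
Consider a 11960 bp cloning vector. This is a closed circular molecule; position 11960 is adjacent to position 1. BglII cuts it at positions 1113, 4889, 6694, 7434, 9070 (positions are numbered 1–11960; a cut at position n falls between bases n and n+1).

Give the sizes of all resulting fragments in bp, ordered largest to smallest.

4003, 3776, 1805, 1636, 740 bp

Circular molecule, 5 cuts → 5 fragments:
  4889 − 1113 = 3776 bp
  6694 − 4889 = 1805 bp
  7434 − 6694 = 740 bp
  9070 − 7434 = 1636 bp
  wrap: 11960 − 9070 + 1113 = 4003 bp
Sorted largest to smallest: 4003, 3776, 1805, 1636, 740 bp.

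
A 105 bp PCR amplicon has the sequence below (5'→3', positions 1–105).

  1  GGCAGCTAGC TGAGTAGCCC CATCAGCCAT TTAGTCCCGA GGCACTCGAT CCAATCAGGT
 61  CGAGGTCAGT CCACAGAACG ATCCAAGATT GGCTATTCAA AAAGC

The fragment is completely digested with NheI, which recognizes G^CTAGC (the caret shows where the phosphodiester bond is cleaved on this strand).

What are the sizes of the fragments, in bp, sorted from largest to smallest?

100, 5 bp

The NheI site (GCTAGC) starts at position 5.
NheI cuts after the first base of each site, so after position 5.
Linear molecule, 1 cut → 2 fragments:
  1–5 → 5 bp
  6–105 → 100 bp
Sorted largest to smallest: 100, 5 bp.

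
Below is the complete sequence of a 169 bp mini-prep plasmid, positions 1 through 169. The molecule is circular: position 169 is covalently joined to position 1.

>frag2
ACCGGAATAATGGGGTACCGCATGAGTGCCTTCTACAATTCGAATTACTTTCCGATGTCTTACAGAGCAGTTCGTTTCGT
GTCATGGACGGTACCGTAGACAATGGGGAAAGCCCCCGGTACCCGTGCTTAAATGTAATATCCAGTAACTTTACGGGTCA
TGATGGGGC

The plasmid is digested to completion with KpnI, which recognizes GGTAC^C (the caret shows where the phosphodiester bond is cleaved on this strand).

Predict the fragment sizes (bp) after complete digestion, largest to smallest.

76, 65, 28 bp

KpnI sites (GGTACC) start at positions 14, 90, 118.
KpnI cuts after base 5 of each site (before the last base), so after positions 18, 94, 122.
Circular molecule, 3 cuts → 3 fragments:
  19–94 → 76 bp
  95–122 → 28 bp
  123–169 then 1–18 → 47 + 18 = 65 bp
Sorted largest to smallest: 76, 65, 28 bp.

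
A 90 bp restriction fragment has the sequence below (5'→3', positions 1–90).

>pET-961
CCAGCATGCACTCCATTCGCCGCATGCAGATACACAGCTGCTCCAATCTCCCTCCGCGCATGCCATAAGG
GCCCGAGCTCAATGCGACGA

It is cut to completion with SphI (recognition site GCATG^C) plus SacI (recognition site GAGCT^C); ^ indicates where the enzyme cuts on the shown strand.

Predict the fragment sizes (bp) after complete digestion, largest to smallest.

SphI sites (GCATGC) start at positions 4, 22, 58.
SphI cuts after base 5 of each site (before the last base), so after positions 8, 26, 62.
The SacI site (GAGCTC) starts at position 75.
SacI cuts after base 5 of each site (before the last base), so after position 79.
Combined cut positions: 8, 26, 62, 79.
Linear molecule, 4 cuts → 5 fragments:
  1–8 → 8 bp
  9–26 → 18 bp
  27–62 → 36 bp
  63–79 → 17 bp
  80–90 → 11 bp
Sorted largest to smallest: 36, 18, 17, 11, 8 bp.

36, 18, 17, 11, 8 bp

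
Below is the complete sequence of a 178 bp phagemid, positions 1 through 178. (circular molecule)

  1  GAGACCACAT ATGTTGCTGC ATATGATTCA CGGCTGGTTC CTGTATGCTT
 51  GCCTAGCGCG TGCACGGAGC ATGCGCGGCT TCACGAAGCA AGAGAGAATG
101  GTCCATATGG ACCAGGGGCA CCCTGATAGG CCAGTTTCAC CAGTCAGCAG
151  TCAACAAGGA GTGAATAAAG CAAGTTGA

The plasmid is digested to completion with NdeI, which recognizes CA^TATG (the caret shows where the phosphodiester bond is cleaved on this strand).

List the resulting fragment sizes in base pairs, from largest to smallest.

84, 82, 12 bp

NdeI sites (CATATG) start at positions 8, 20, 104.
NdeI cuts after base 2 of each site, so after positions 9, 21, 105.
Circular molecule, 3 cuts → 3 fragments:
  10–21 → 12 bp
  22–105 → 84 bp
  106–178 then 1–9 → 73 + 9 = 82 bp
Sorted largest to smallest: 84, 82, 12 bp.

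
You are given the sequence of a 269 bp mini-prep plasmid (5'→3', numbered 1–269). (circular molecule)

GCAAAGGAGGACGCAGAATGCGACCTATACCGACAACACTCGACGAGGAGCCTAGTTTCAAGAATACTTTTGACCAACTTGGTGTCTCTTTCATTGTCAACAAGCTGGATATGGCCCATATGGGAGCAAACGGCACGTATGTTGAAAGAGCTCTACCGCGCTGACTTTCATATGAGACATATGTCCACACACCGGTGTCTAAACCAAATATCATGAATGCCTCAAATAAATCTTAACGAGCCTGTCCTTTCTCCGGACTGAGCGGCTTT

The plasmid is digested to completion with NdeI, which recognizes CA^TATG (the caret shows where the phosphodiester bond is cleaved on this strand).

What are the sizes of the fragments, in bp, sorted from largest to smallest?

NdeI sites (CATATG) start at positions 117, 169, 178.
NdeI cuts after base 2 of each site, so after positions 118, 170, 179.
Circular molecule, 3 cuts → 3 fragments:
  119–170 → 52 bp
  171–179 → 9 bp
  180–269 then 1–118 → 90 + 118 = 208 bp
Sorted largest to smallest: 208, 52, 9 bp.

208, 52, 9 bp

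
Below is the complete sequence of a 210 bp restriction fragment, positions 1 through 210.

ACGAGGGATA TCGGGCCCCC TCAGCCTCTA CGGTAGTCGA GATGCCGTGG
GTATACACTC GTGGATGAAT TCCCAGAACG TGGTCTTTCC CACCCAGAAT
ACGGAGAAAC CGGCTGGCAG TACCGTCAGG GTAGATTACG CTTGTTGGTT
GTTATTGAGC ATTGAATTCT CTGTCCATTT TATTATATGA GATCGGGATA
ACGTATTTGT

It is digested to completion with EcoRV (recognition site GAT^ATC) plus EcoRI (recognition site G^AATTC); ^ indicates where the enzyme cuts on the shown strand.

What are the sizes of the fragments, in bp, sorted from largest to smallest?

97, 58, 46, 9 bp

The EcoRV site (GATATC) starts at position 7.
EcoRV cuts after base 3 of each site, so after position 9.
EcoRI sites (GAATTC) start at positions 67, 164.
EcoRI cuts after the first base of each site, so after positions 67, 164.
Combined cut positions: 9, 67, 164.
Linear molecule, 3 cuts → 4 fragments:
  1–9 → 9 bp
  10–67 → 58 bp
  68–164 → 97 bp
  165–210 → 46 bp
Sorted largest to smallest: 97, 58, 46, 9 bp.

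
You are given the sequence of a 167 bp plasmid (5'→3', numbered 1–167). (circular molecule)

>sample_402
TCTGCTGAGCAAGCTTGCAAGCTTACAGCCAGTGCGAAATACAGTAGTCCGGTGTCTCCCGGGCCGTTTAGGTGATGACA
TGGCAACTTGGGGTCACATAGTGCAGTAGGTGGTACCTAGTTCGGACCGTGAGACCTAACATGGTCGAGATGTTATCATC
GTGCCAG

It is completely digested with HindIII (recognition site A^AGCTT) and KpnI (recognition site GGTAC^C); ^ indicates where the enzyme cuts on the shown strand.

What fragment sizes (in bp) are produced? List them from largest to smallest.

97, 62, 8 bp

HindIII sites (AAGCTT) start at positions 11, 19.
HindIII cuts after the first base of each site, so after positions 11, 19.
The KpnI site (GGTACC) starts at position 112.
KpnI cuts after base 5 of each site (before the last base), so after position 116.
Combined cut positions: 11, 19, 116.
Circular molecule, 3 cuts → 3 fragments:
  12–19 → 8 bp
  20–116 → 97 bp
  117–167 then 1–11 → 51 + 11 = 62 bp
Sorted largest to smallest: 97, 62, 8 bp.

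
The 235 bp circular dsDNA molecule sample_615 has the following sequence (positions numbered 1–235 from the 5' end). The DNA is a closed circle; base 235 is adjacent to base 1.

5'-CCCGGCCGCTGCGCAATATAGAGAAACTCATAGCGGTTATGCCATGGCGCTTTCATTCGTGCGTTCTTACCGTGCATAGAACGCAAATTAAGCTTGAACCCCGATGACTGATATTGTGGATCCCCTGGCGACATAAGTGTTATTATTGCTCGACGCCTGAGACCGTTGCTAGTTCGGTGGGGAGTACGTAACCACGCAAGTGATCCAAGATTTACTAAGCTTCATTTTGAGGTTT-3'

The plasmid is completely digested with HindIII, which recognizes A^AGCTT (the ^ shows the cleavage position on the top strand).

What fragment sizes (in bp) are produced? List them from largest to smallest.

127, 108 bp

HindIII sites (AAGCTT) start at positions 90, 217.
HindIII cuts after the first base of each site, so after positions 90, 217.
Circular molecule, 2 cuts → 2 fragments:
  91–217 → 127 bp
  218–235 then 1–90 → 18 + 90 = 108 bp
Sorted largest to smallest: 127, 108 bp.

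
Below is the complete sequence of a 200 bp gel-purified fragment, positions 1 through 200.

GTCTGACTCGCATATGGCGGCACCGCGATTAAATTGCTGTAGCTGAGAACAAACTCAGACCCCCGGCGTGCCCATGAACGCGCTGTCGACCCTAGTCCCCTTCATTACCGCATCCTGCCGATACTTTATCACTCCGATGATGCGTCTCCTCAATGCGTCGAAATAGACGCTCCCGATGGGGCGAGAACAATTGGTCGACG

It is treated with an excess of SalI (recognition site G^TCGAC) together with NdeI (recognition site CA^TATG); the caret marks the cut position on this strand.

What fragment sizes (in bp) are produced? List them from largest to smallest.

109, 73, 12, 6 bp

SalI sites (GTCGAC) start at positions 85, 194.
SalI cuts after the first base of each site, so after positions 85, 194.
The NdeI site (CATATG) starts at position 11.
NdeI cuts after base 2 of each site, so after position 12.
Combined cut positions: 12, 85, 194.
Linear molecule, 3 cuts → 4 fragments:
  1–12 → 12 bp
  13–85 → 73 bp
  86–194 → 109 bp
  195–200 → 6 bp
Sorted largest to smallest: 109, 73, 12, 6 bp.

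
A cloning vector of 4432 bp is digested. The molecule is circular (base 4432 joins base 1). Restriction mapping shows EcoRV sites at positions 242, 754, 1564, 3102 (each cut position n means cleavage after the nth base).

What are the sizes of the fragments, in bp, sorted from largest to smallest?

Circular molecule, 4 cuts → 4 fragments:
  754 − 242 = 512 bp
  1564 − 754 = 810 bp
  3102 − 1564 = 1538 bp
  wrap: 4432 − 3102 + 242 = 1572 bp
Sorted largest to smallest: 1572, 1538, 810, 512 bp.

1572, 1538, 810, 512 bp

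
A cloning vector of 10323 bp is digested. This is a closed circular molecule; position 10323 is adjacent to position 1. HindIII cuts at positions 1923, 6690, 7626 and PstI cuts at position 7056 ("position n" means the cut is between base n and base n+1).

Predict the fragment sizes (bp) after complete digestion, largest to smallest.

Combined cut positions (sorted): 1923, 6690, 7056, 7626.
Circular molecule, 4 cuts → 4 fragments:
  6690 − 1923 = 4767 bp
  7056 − 6690 = 366 bp
  7626 − 7056 = 570 bp
  wrap: 10323 − 7626 + 1923 = 4620 bp
Sorted largest to smallest: 4767, 4620, 570, 366 bp.

4767, 4620, 570, 366 bp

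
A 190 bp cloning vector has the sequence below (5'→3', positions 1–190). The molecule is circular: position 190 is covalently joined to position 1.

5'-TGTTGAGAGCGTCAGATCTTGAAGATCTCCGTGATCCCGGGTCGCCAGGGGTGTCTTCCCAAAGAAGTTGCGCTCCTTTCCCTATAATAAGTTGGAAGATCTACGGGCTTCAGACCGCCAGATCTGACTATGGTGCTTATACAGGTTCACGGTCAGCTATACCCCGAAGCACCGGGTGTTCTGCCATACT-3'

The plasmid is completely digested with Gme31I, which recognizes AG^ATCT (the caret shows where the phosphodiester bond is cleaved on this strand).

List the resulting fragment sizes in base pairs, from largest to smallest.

Gme31I sites (AGATCT) start at positions 14, 23, 97, 120.
Gme31I cuts after base 2 of each site, so after positions 15, 24, 98, 121.
Circular molecule, 4 cuts → 4 fragments:
  16–24 → 9 bp
  25–98 → 74 bp
  99–121 → 23 bp
  122–190 then 1–15 → 69 + 15 = 84 bp
Sorted largest to smallest: 84, 74, 23, 9 bp.

84, 74, 23, 9 bp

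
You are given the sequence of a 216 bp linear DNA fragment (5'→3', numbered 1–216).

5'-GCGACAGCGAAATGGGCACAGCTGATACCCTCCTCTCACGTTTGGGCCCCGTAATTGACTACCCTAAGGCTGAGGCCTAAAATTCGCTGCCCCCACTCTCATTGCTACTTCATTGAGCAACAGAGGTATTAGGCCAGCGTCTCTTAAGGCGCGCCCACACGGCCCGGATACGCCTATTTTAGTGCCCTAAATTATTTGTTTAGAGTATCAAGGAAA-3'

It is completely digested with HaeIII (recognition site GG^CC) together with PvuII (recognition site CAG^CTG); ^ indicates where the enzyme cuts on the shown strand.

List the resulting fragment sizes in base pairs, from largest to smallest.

58, 54, 29, 29, 25, 21 bp

HaeIII sites (GGCC) start at positions 45, 74, 132, 161.
HaeIII cuts after base 2 of each site, so after positions 46, 75, 133, 162.
The PvuII site (CAGCTG) starts at position 19.
PvuII cuts after base 3 of each site, so after position 21.
Combined cut positions: 21, 46, 75, 133, 162.
Linear molecule, 5 cuts → 6 fragments:
  1–21 → 21 bp
  22–46 → 25 bp
  47–75 → 29 bp
  76–133 → 58 bp
  134–162 → 29 bp
  163–216 → 54 bp
Sorted largest to smallest: 58, 54, 29, 29, 25, 21 bp.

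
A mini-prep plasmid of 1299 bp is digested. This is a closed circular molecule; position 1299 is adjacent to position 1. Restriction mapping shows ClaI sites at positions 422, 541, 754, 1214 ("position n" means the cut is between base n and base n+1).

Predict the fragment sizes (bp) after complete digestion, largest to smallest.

507, 460, 213, 119 bp

Circular molecule, 4 cuts → 4 fragments:
  541 − 422 = 119 bp
  754 − 541 = 213 bp
  1214 − 754 = 460 bp
  wrap: 1299 − 1214 + 422 = 507 bp
Sorted largest to smallest: 507, 460, 213, 119 bp.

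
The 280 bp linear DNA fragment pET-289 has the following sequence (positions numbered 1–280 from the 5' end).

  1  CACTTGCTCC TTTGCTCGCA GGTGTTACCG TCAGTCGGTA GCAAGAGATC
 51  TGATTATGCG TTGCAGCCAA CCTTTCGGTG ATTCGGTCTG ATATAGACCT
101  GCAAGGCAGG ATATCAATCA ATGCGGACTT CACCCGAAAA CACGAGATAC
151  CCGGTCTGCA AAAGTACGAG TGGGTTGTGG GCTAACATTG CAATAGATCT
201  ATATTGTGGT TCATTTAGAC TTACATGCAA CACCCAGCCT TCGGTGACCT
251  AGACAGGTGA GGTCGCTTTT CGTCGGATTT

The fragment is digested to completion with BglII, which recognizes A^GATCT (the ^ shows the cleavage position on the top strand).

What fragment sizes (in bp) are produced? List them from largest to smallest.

149, 85, 46 bp

BglII sites (AGATCT) start at positions 46, 195.
BglII cuts after the first base of each site, so after positions 46, 195.
Linear molecule, 2 cuts → 3 fragments:
  1–46 → 46 bp
  47–195 → 149 bp
  196–280 → 85 bp
Sorted largest to smallest: 149, 85, 46 bp.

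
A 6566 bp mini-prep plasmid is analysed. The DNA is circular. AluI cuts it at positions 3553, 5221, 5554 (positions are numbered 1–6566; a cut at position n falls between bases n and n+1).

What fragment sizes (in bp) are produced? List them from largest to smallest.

4565, 1668, 333 bp

Circular molecule, 3 cuts → 3 fragments:
  5221 − 3553 = 1668 bp
  5554 − 5221 = 333 bp
  wrap: 6566 − 5554 + 3553 = 4565 bp
Sorted largest to smallest: 4565, 1668, 333 bp.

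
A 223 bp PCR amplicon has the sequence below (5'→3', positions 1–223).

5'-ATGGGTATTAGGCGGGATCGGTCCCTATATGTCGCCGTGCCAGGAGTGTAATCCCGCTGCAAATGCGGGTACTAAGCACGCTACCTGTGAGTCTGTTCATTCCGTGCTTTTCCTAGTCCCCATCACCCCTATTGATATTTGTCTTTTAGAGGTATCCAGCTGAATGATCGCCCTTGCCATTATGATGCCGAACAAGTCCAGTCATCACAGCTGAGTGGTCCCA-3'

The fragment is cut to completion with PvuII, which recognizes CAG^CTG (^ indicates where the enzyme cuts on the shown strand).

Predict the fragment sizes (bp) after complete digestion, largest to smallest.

159, 51, 13 bp

PvuII sites (CAGCTG) start at positions 157, 208.
PvuII cuts after base 3 of each site, so after positions 159, 210.
Linear molecule, 2 cuts → 3 fragments:
  1–159 → 159 bp
  160–210 → 51 bp
  211–223 → 13 bp
Sorted largest to smallest: 159, 51, 13 bp.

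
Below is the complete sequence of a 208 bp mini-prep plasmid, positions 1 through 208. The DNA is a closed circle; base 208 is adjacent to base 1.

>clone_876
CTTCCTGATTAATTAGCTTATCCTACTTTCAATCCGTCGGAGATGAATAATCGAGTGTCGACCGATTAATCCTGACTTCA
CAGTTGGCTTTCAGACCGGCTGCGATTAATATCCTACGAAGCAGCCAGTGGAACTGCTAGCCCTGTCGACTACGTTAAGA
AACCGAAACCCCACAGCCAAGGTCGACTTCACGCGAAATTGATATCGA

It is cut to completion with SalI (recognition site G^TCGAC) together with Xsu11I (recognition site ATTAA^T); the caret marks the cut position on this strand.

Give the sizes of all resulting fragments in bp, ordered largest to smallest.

SalI sites (GTCGAC) start at positions 57, 145, 182.
SalI cuts after the first base of each site, so after positions 57, 145, 182.
Xsu11I sites (ATTAAT) start at positions 8, 65, 105.
Xsu11I cuts after base 5 of each site (before the last base), so after positions 12, 69, 109.
Combined cut positions: 12, 57, 69, 109, 145, 182.
Circular molecule, 6 cuts → 6 fragments:
  13–57 → 45 bp
  58–69 → 12 bp
  70–109 → 40 bp
  110–145 → 36 bp
  146–182 → 37 bp
  183–208 then 1–12 → 26 + 12 = 38 bp
Sorted largest to smallest: 45, 40, 38, 37, 36, 12 bp.

45, 40, 38, 37, 36, 12 bp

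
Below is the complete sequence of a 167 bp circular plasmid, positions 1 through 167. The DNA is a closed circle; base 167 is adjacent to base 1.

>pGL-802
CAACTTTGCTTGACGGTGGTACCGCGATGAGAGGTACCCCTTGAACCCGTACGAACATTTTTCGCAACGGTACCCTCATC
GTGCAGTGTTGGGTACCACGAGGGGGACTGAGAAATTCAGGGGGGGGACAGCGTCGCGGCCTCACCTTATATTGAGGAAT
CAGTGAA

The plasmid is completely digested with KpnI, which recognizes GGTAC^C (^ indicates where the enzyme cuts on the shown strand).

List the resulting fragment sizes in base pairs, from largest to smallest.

KpnI sites (GGTACC) start at positions 18, 33, 69, 92.
KpnI cuts after base 5 of each site (before the last base), so after positions 22, 37, 73, 96.
Circular molecule, 4 cuts → 4 fragments:
  23–37 → 15 bp
  38–73 → 36 bp
  74–96 → 23 bp
  97–167 then 1–22 → 71 + 22 = 93 bp
Sorted largest to smallest: 93, 36, 23, 15 bp.

93, 36, 23, 15 bp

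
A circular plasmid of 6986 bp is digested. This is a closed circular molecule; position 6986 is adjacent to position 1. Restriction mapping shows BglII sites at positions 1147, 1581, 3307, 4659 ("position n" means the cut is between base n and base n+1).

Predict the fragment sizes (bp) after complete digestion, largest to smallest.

3474, 1726, 1352, 434 bp

Circular molecule, 4 cuts → 4 fragments:
  1581 − 1147 = 434 bp
  3307 − 1581 = 1726 bp
  4659 − 3307 = 1352 bp
  wrap: 6986 − 4659 + 1147 = 3474 bp
Sorted largest to smallest: 3474, 1726, 1352, 434 bp.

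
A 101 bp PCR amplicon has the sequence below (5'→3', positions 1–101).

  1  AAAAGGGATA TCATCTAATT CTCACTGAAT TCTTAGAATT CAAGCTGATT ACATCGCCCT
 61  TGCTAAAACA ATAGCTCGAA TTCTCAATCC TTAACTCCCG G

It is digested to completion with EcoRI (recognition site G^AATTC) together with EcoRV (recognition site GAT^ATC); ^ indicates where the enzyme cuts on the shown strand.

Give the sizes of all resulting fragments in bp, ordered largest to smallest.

42, 23, 18, 9, 9 bp

EcoRI sites (GAATTC) start at positions 27, 36, 78.
EcoRI cuts after the first base of each site, so after positions 27, 36, 78.
The EcoRV site (GATATC) starts at position 7.
EcoRV cuts after base 3 of each site, so after position 9.
Combined cut positions: 9, 27, 36, 78.
Linear molecule, 4 cuts → 5 fragments:
  1–9 → 9 bp
  10–27 → 18 bp
  28–36 → 9 bp
  37–78 → 42 bp
  79–101 → 23 bp
Sorted largest to smallest: 42, 23, 18, 9, 9 bp.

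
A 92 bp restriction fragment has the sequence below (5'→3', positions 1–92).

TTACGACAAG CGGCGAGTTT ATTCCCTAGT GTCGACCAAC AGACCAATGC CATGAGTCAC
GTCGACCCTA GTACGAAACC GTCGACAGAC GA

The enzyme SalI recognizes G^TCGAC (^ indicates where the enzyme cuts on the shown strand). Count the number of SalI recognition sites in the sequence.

3

GTCGAC occurs starting at positions 31, 61, 81.
SalI cuts at 3 sites.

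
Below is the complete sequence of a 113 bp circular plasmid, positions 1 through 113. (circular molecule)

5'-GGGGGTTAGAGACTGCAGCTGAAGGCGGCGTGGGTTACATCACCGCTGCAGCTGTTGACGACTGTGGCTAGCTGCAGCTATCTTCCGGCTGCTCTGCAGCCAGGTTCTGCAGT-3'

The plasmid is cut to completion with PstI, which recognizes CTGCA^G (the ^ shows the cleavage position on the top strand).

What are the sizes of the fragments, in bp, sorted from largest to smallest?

PstI sites (CTGCAG) start at positions 13, 46, 72, 94, 107.
PstI cuts after base 5 of each site (before the last base), so after positions 17, 50, 76, 98, 111.
Circular molecule, 5 cuts → 5 fragments:
  18–50 → 33 bp
  51–76 → 26 bp
  77–98 → 22 bp
  99–111 → 13 bp
  112–113 then 1–17 → 2 + 17 = 19 bp
Sorted largest to smallest: 33, 26, 22, 19, 13 bp.

33, 26, 22, 19, 13 bp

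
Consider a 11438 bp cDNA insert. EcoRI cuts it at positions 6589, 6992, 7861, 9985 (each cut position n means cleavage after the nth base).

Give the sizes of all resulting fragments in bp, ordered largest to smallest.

Linear molecule, 4 cuts → 5 fragments:
  6589 − 0 = 6589 bp
  6992 − 6589 = 403 bp
  7861 − 6992 = 869 bp
  9985 − 7861 = 2124 bp
  11438 − 9985 = 1453 bp
Sorted largest to smallest: 6589, 2124, 1453, 869, 403 bp.

6589, 2124, 1453, 869, 403 bp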